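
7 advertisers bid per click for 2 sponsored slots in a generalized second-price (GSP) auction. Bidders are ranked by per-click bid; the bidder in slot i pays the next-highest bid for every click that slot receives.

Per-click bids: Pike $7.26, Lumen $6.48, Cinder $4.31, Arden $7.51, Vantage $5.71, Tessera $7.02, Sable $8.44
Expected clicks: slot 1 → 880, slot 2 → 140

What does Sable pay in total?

Sorting advertisers: $8.44 (Sable) > $7.51 (Arden) > $7.26 (Pike) > …
Sable holds slot 1 → pays next bid $7.51 × 880 clicks = $6608.80.

Sable pays $6608.80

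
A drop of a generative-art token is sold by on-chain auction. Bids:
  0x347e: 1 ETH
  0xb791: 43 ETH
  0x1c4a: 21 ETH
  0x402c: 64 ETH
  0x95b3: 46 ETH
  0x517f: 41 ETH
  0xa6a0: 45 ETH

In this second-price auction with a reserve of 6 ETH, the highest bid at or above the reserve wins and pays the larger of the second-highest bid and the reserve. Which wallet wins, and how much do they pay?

Bids ranked: 64 (0x402c) > 46 (0x95b3) > 45 (0xa6a0) > 43 (0xb791) > 41 (0x517f) > 21 (0x1c4a) > …
0x402c has the top bid at or above the reserve (64 ETH).
Second-highest bid 46 ETH exceeds the reserve 6 ETH → payment 46 ETH.

0x402c pays 46 ETH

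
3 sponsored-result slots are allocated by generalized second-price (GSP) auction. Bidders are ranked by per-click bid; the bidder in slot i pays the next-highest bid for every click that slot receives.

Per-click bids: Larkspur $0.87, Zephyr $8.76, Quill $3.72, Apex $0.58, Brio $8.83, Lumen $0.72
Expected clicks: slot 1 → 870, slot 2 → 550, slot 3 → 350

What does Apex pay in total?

Apex pays $0.00

Per-click bids in order: $8.83 (Brio) > $8.76 (Zephyr) > $3.72 (Quill) > $0.87 (Larkspur) > …
Apex ranks below slot 3 → no slot, pays nothing.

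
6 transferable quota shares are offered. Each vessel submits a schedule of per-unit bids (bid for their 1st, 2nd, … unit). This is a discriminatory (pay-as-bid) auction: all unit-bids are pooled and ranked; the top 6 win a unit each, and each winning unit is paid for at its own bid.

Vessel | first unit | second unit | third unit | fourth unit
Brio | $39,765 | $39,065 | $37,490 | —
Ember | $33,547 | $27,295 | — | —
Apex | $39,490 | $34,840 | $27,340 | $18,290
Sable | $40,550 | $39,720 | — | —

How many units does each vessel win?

Apex 1, Brio 3, Sable 2

All unit-bids, highest first — top 6: 40,550 (Sable-1), 39,765 (Brio-1), 39,720 (Sable-2), 39,490 (Apex-1), 39,065 (Brio-2), 37,490 (Brio-3)
Next rejected bid: $34,840 (not a price — pay-as-bid).
Allocation: Apex 1, Brio 3, Sable 2.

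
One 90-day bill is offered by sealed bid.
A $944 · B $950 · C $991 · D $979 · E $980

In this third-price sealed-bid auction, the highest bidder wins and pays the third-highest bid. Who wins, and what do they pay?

Rule: the highest bidder wins and pays the third-highest bid.
Bids in order: 991 (C) > 980 (E) > 979 (D) > 950 (B) > 944 (A)
C wins; payment is bid #3 in the ranking = $979.

C pays $979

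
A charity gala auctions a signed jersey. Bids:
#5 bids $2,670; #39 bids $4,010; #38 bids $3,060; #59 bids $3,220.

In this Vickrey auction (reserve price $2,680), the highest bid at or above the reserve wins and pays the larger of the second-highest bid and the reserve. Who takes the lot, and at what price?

#39 pays $3,220

Vickrey auction (reserve price $2,680): the highest bid at or above the reserve wins and pays the larger of the second-highest bid and the reserve.
Bids in order: 4,010 (#39) > 3,220 (#59) > 3,060 (#38) > 2,670 (#5)
Highest eligible bid: #39 at $4,010.
max(second-highest $3,220, reserve $2,680) = $3,220; the reserve does not bind.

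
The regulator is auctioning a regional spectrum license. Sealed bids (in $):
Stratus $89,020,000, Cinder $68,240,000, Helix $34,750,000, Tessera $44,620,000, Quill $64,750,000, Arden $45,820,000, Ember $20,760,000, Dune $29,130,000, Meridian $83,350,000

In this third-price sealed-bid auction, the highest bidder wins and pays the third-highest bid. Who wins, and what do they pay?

Stratus pays $68,240,000

Bids in order: 89,020,000 (Stratus) > 83,350,000 (Meridian) > 68,240,000 (Cinder) > 64,750,000 (Quill) > 45,820,000 (Arden) > 44,620,000 (Tessera) > …
Stratus wins; payment is bid #3 in the ranking = $68,240,000.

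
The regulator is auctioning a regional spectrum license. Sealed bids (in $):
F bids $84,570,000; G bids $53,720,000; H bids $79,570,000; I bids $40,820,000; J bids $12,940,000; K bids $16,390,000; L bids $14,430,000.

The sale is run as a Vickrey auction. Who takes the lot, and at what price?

Rule: the highest bidder wins and pays the second-highest bid.
Sorting bids: 84,570,000 (F) > 79,570,000 (H) > 53,720,000 (G) > 40,820,000 (I) > 16,390,000 (K) > 14,430,000 (L) > …
Second-price: F pays H's bid of $79,570,000.

F pays $79,570,000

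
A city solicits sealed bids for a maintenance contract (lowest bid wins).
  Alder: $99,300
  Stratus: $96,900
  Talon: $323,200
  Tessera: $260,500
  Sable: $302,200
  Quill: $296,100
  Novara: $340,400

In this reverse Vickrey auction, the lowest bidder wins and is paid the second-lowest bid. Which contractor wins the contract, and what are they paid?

Rule: the lowest bidder wins and is paid the second-lowest bid.
Bids in order: 96,900 (Stratus) < 99,300 (Alder) < 260,500 (Tessera) < 296,100 (Quill) < 302,200 (Sable) < 323,200 (Talon) < …
Stratus is lowest; is paid the second-lowest bid, $99,300.

Stratus is paid $99,300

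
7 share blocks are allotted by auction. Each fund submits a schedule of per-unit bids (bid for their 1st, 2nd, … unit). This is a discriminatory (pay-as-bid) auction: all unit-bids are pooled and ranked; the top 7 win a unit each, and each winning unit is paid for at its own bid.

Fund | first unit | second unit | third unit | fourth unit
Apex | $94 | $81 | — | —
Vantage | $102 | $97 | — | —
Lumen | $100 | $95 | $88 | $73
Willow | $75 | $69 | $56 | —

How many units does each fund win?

Apex 2, Lumen 3, Vantage 2

All unit-bids, highest first — top 7: 102 (Vantage-1), 100 (Lumen-1), 97 (Vantage-2), 95 (Lumen-2), 94 (Apex-1), 88 (Lumen-3), 81 (Apex-2)
Next rejected bid: $75 (not a price — pay-as-bid).
Allocation: Apex 2, Lumen 3, Vantage 2.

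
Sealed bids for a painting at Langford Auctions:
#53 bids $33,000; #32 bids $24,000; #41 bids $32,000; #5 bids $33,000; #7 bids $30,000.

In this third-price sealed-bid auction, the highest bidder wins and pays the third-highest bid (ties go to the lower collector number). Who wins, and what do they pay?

#5 pays $32,000

Bids ranked: 33,000 (#5) > 33,000 (#53) > 32,000 (#41) > 30,000 (#7) > 24,000 (#32)
Tie at $33,000 → #5 wins by tie-break.
#5 is highest; pays the third-highest bid, $32,000.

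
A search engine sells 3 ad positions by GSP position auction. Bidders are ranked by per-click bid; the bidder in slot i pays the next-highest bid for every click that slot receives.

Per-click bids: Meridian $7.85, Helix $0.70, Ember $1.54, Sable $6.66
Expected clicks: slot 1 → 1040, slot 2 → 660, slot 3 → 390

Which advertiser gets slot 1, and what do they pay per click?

Per-click bids in order: $7.85 (Meridian) > $6.66 (Sable) > $1.54 (Ember) > $0.70 (Helix)
Slot 1 goes to the first-ranked bidder, Meridian, who pays the next bid down: $6.66/click.

Meridian; $6.66 per click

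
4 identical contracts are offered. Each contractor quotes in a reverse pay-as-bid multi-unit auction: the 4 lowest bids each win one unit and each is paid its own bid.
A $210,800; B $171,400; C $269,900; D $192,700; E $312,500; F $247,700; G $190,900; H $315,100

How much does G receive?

G is paid $190,900

Bids ranked low→high: 171,400 (B), 190,900 (G), 192,700 (D), 210,800 (A), 247,700 (F), 269,900 (C), …
Lowest 4: B, G, D, A.
G wins → own bid $190,900.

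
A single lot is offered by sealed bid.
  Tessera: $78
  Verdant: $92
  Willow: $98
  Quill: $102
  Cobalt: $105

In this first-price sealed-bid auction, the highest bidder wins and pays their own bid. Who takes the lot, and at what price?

Cobalt pays $105

Sorting bids: 105 (Cobalt) > 102 (Quill) > 98 (Willow) > 92 (Verdant) > 78 (Tessera)
Cobalt is highest → pays own bid, $105.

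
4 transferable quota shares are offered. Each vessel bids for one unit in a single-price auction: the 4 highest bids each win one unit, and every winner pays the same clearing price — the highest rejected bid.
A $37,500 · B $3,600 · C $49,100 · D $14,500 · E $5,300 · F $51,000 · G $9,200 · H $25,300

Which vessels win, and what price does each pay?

F, C, A, H; each pays $14,500

Sorting: 51,000 (F), 49,100 (C), 37,500 (A), 25,300 (H), 14,500 (D), 9,200 (G), …
Winners (4 units): F, C, A, H.
Highest unsuccessful bid: $14,500 → clearing price.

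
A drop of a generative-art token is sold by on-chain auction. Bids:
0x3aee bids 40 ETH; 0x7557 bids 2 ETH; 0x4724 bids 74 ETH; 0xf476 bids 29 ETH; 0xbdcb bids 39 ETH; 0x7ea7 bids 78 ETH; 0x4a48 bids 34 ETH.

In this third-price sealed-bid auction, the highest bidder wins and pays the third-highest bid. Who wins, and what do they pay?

0x7ea7 pays 40 ETH

Rule: the highest bidder wins and pays the third-highest bid.
Bids ranked: 78 (0x7ea7) > 74 (0x4724) > 40 (0x3aee) > 39 (0xbdcb) > 34 (0x4a48) > 29 (0xf476) > …
0x7ea7 wins; payment is bid #3 in the ranking = 40 ETH.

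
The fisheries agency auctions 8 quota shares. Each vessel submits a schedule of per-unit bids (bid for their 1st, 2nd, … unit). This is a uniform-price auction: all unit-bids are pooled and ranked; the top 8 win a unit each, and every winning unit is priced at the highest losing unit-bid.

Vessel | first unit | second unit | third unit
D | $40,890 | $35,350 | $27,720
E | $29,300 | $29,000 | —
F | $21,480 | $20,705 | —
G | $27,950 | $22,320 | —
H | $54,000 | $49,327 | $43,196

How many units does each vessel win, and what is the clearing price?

All unit-bids, highest first — top 8: 54,000 (H-1), 49,327 (H-2), 43,196 (H-3), 40,890 (D-1), 35,350 (D-2), 29,300 (E-1), 29,000 (E-2), 27,950 (G-1)
First bid not allocated: $27,720.
Allocation: D 2, E 2, G 1, H 3.

D 2, E 2, G 1, H 3; clearing price $27,720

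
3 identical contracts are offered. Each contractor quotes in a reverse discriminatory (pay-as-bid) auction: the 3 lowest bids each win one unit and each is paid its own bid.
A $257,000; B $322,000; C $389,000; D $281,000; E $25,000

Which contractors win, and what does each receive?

E $25,000, A $257,000, D $281,000

Bids ranked low→high: 25,000 (E), 257,000 (A), 281,000 (D), 322,000 (B), 389,000 (C)
The 3 lowest are E, A, D.
Each winner is paid its own bid: E $25,000, A $257,000, D $281,000.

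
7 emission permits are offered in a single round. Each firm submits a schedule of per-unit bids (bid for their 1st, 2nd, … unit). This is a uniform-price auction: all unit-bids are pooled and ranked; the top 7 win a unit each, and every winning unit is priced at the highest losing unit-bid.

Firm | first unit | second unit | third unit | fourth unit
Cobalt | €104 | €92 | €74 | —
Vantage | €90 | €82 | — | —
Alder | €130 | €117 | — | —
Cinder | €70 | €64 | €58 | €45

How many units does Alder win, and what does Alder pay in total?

Pooled unit-bids ranked (top 7): 130 (Alder-1), 117 (Alder-2), 104 (Cobalt-1), 92 (Cobalt-2), 90 (Vantage-1), 82 (Vantage-2), 74 (Cobalt-3)
Highest rejected unit-bid = €70.
Alder wins 2 unit(s) at €70 each.

Alder: 2 units, pays €140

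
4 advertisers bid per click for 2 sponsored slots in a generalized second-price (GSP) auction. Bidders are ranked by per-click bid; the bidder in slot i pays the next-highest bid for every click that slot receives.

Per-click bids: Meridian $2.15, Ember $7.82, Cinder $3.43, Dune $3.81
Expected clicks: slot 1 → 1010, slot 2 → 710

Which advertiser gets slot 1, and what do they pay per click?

Sorting advertisers: $7.82 (Ember) > $3.81 (Dune) > $3.43 (Cinder) > …
Slot 1 goes to the first-ranked bidder, Ember, who pays the next bid down: $3.81/click.

Ember; $3.81 per click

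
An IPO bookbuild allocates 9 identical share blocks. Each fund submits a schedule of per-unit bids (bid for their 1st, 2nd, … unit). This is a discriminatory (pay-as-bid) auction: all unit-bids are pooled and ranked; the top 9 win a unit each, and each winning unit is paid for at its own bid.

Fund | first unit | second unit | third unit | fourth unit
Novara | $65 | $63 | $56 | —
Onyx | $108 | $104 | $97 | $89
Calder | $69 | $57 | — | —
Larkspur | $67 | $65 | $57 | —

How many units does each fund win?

All unit-bids, highest first — top 9: 108 (Onyx-1), 104 (Onyx-2), 97 (Onyx-3), 89 (Onyx-4), 69 (Calder-1), 67 (Larkspur-1), 65 (Novara-1), 65 (Larkspur-2), 63 (Novara-2)
Next rejected bid: $57 (not a price — pay-as-bid).
Allocation: Calder 1, Larkspur 2, Novara 2, Onyx 4.

Calder 1, Larkspur 2, Novara 2, Onyx 4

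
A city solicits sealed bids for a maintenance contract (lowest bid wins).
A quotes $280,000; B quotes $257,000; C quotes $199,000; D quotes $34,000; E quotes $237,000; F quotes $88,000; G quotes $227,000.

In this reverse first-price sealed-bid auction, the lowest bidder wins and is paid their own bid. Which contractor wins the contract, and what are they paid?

Rule: the lowest bidder wins and is paid their own bid.
Bids in order: 34,000 (D) < 88,000 (F) < 199,000 (C) < 227,000 (G) < 237,000 (E) < 257,000 (B) < …
D is lowest → is paid own bid, $34,000.

D is paid $34,000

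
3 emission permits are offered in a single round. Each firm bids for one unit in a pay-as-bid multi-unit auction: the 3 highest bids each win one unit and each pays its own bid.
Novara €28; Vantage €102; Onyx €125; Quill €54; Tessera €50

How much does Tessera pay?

Tessera pays €0

Bids ranked high→low: 125 (Onyx), 102 (Vantage), 54 (Quill), 50 (Tessera), 28 (Novara)
Winners (3 units): Onyx, Vantage, Quill.
Tessera does not win → €0.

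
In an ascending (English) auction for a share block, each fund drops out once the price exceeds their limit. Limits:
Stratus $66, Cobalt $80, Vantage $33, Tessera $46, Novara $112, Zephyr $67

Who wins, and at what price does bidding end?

Novara wins at $80

Ascending (English) auction: the price rises until one bidder remains; the winner pays the price at which the last rival dropped out.
Sorting limits: 112 (Novara) > 80 (Cobalt) > 67 (Zephyr) > 66 (Stratus) > 46 (Tessera) > 33 (Vantage)
Cobalt is the last rival to drop out, at $80; Novara remains and wins at that price.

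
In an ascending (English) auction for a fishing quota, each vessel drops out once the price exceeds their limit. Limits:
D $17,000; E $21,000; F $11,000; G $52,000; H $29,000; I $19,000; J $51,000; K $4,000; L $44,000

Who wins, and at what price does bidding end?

Open ascending-bid auction: the price rises until one bidder remains; the winner pays the price at which the last rival dropped out.
Limits in order: 52,000 (G) > 51,000 (J) > 44,000 (L) > 29,000 (H) > 21,000 (E) > 19,000 (I) > …
Bidding ends when J exits at $51,000; G takes it.

G wins at $51,000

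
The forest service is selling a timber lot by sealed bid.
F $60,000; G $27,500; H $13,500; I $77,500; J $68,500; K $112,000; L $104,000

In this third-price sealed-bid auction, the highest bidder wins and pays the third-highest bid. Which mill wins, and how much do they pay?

Third-price sealed-bid auction: the highest bidder wins and pays the third-highest bid.
Sorting bids: 112,000 (K) > 104,000 (L) > 77,500 (I) > 68,500 (J) > 60,000 (F) > 27,500 (G) > …
K is highest; pays the third-highest bid, $77,500.

K pays $77,500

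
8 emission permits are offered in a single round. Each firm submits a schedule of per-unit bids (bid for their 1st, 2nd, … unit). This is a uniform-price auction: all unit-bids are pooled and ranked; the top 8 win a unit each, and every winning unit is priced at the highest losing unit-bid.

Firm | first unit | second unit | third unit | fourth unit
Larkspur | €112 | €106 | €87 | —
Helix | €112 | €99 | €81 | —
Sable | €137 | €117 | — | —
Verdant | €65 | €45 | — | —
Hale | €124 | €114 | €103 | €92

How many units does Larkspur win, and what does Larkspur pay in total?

Larkspur: 2 units, pays €198

Merging the schedules and taking the best 8: 137 (Sable-1), 124 (Hale-1), 117 (Sable-2), 114 (Hale-2), 112 (Larkspur-1), 112 (Helix-1), 106 (Larkspur-2), 103 (Hale-3)
Highest rejected unit-bid = €99.
Larkspur wins 2 unit(s) at €99 each.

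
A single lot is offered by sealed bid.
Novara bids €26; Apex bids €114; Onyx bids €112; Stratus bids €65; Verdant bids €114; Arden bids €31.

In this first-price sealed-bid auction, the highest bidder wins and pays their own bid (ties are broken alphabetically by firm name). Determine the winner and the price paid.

Apex pays €114

Rule: the highest bidder wins and pays their own bid.
Bids ranked: 114 (Apex) > 114 (Verdant) > 112 (Onyx) > 65 (Stratus) > 31 (Arden) > 26 (Novara)
Apex and Verdant tie at €114; tie-break gives it to Apex.
Apex is highest → pays own bid, €114.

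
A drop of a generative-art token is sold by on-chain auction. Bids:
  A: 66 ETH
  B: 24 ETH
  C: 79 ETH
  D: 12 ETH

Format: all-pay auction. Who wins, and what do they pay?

C pays 79 ETH

Rule: the highest bidder wins the item, but every bidder pays their own bid.
Bids in order: 79 (C) > 66 (A) > 24 (B) > 12 (D)
C is highest and takes the item; every bidder forfeits their bid.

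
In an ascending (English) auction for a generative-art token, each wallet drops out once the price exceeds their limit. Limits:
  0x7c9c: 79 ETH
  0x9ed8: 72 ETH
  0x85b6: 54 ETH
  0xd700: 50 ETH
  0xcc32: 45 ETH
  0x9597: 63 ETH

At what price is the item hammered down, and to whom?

0x7c9c wins at 72 ETH

Sorting limits: 79 (0x7c9c) > 72 (0x9ed8) > 63 (0x9597) > 54 (0x85b6) > 50 (0xd700) > 45 (0xcc32)
0x9ed8 is the last rival to drop out, at 72 ETH; 0x7c9c remains and wins at that price.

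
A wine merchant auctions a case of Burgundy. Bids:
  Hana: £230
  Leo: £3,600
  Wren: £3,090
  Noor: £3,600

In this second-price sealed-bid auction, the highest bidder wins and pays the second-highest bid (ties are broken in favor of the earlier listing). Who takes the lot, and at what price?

Rule: the highest bidder wins and pays the second-highest bid.
Sorting bids: 3,600 (Leo) > 3,600 (Noor) > 3,090 (Wren) > 230 (Hana)
Leo and Noor tie at £3,600; tie-break gives it to Leo.
Second-price: Leo pays Noor's bid of £3,600.

Leo pays £3,600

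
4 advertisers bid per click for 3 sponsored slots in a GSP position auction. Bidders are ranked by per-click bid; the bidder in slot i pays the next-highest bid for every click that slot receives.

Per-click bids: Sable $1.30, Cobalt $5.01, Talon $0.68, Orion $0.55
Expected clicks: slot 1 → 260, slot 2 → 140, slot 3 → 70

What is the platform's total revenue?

Total revenue: $471.70

Per-click bids in order: $5.01 (Cobalt) > $1.30 (Sable) > $0.68 (Talon) > $0.55 (Orion)
Slot 1: Cobalt pays $1.30 × 260 = $338.00
Slot 2: Sable pays $0.68 × 140 = $95.20
Slot 3: Talon pays $0.55 × 70 = $38.50
Total = $471.70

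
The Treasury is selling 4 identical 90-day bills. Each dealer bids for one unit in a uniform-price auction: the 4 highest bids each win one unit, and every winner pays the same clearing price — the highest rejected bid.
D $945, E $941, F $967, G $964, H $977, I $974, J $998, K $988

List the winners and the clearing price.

J, K, H, I; each pays $967

Bids ranked high→low: 998 (J), 988 (K), 977 (H), 974 (I), 967 (F), 964 (G), …
The 4 highest are J, K, H, I.
First losing bid is F's $967, which sets the uniform price.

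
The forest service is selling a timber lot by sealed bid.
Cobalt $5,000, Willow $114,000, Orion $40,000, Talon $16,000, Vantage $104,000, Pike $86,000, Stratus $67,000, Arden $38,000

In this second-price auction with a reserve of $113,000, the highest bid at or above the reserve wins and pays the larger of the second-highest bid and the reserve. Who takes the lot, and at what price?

Willow pays $113,000

Second-price auction with a reserve of $113,000: the highest bid at or above the reserve wins and pays the larger of the second-highest bid and the reserve.
Bids in order: 114,000 (Willow) > 104,000 (Vantage) > 86,000 (Pike) > 67,000 (Stratus) > 40,000 (Orion) > 38,000 (Arden) > …
Willow has the top bid at or above the reserve ($114,000).
Second-highest bid $104,000 is below the reserve $113,000, so the reserve binds → payment $113,000.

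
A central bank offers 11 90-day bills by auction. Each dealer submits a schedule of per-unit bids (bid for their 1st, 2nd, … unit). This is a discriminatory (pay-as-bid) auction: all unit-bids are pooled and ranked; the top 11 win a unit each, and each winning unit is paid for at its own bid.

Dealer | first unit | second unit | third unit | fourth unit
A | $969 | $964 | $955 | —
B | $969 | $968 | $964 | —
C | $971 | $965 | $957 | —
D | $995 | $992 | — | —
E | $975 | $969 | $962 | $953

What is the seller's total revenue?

All unit-bids, highest first — top 11: 995 (D-1), 992 (D-2), 975 (E-1), 971 (C-1), 969 (A-1), 969 (B-1), 969 (E-2), 968 (B-2), 965 (C-2), 964 (A-2), 964 (B-3)
Next rejected bid: $962 (not a price — pay-as-bid).
Each winning unit pays its own bid.
Revenue = 995 + 992 + 975 + 971 + 969 + 969 + 969 + 968 + 965 + 964 + 964 = $10,701.

Total revenue: $10,701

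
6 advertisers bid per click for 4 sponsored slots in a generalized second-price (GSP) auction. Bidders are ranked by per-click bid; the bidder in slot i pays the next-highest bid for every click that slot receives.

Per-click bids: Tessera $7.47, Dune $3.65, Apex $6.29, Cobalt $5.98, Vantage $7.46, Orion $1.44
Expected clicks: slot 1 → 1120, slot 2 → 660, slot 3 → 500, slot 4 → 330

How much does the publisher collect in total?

Sorting advertisers: $7.47 (Tessera) > $7.46 (Vantage) > $6.29 (Apex) > $5.98 (Cobalt) > $3.65 (Dune) > …
Slot 1: Tessera pays $7.46 × 1120 = $8355.20
Slot 2: Vantage pays $6.29 × 660 = $4151.40
Slot 3: Apex pays $5.98 × 500 = $2990.00
Slot 4: Cobalt pays $3.65 × 330 = $1204.50
Total = $16701.10

Total revenue: $16701.10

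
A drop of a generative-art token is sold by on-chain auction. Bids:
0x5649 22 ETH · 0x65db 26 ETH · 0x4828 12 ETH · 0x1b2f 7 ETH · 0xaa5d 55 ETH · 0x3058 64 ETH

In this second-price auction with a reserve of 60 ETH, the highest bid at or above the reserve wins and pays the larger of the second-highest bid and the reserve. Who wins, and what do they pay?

Bids in order: 64 (0x3058) > 55 (0xaa5d) > 26 (0x65db) > 22 (0x5649) > 12 (0x4828) > 7 (0x1b2f)
0x3058 has the top bid at or above the reserve (64 ETH).
Second-highest bid 55 ETH is below the reserve 60 ETH, so the reserve binds → payment 60 ETH.

0x3058 pays 60 ETH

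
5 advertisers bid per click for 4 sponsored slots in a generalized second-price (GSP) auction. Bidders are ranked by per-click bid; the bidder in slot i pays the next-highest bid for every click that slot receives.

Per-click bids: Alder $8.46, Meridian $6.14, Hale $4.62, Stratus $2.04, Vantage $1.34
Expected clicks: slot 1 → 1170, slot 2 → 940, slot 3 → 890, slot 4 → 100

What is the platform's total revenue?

Sorting advertisers: $8.46 (Alder) > $6.14 (Meridian) > $4.62 (Hale) > $2.04 (Stratus) > $1.34 (Vantage)
Slot 1: Alder pays $6.14 × 1170 = $7183.80
Slot 2: Meridian pays $4.62 × 940 = $4342.80
Slot 3: Hale pays $2.04 × 890 = $1815.60
Slot 4: Stratus pays $1.34 × 100 = $134.00
Total = $13476.20

Total revenue: $13476.20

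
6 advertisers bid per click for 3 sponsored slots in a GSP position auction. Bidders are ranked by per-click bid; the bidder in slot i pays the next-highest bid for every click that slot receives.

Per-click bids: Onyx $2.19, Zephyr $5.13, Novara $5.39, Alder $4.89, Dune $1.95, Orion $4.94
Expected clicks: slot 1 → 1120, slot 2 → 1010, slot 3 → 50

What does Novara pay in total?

Novara pays $5745.60

Per-click bids in order: $5.39 (Novara) > $5.13 (Zephyr) > $4.94 (Orion) > $4.89 (Alder) > …
Novara holds slot 1 → pays next bid $5.13 × 1120 clicks = $5745.60.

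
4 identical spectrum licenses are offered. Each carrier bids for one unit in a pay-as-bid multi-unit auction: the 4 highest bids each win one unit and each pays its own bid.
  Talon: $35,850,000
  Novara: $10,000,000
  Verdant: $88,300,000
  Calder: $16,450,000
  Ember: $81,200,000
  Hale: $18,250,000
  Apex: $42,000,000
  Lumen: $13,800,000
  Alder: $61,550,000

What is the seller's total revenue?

Bids ranked high→low: 88,300,000 (Verdant), 81,200,000 (Ember), 61,550,000 (Alder), 42,000,000 (Apex), 35,850,000 (Talon), 18,250,000 (Hale), …
Winners (4 units): Verdant, Ember, Alder, Apex.
Total revenue = 88,300,000 + 81,200,000 + 61,550,000 + 42,000,000 = $273,050,000.

Total revenue: $273,050,000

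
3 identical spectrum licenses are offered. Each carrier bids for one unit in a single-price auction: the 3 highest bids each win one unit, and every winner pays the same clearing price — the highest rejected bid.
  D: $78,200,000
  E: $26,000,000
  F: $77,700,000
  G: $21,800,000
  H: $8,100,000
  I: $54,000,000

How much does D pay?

Ordering the bids: 78,200,000 (D), 77,700,000 (F), 54,000,000 (I), 26,000,000 (E), 21,800,000 (G), …
Winners (3 units): D, F, I.
Clearing price = highest rejected bid = $26,000,000.
D wins → pays $26,000,000.

D pays $26,000,000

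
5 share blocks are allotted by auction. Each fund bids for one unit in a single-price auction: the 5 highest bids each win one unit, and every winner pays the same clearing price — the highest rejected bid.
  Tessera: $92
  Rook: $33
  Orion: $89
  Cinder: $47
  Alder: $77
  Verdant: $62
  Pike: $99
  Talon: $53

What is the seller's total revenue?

Bids ranked high→low: 99 (Pike), 92 (Tessera), 89 (Orion), 77 (Alder), 62 (Verdant), 53 (Talon), 47 (Cinder), …
Winners (5 units): Pike, Tessera, Orion, Alder, Verdant.
First losing bid is Talon's $53, which sets the uniform price.
Total revenue = 5 × $53 = $265.

Total revenue: $265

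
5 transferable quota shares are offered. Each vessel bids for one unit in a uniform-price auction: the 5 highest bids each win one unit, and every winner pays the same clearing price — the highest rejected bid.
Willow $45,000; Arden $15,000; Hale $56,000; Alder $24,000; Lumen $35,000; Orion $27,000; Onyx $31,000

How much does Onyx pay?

Sorting: 56,000 (Hale), 45,000 (Willow), 35,000 (Lumen), 31,000 (Onyx), 27,000 (Orion), 24,000 (Alder), 15,000 (Arden)
Winners (5 units): Hale, Willow, Lumen, Onyx, Orion.
Clearing price = highest rejected bid = $24,000.
Onyx wins → pays $24,000.

Onyx pays $24,000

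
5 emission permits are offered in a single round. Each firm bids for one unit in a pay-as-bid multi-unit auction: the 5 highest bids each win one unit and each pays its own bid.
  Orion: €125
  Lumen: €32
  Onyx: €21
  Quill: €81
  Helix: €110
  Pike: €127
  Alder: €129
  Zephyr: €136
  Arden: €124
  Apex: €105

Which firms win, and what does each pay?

Bids ranked high→low: 136 (Zephyr), 129 (Alder), 127 (Pike), 125 (Orion), 124 (Arden), 110 (Helix), 105 (Apex), …
The 5 highest are Zephyr, Alder, Pike, Orion, Arden.
Each winner pays its own bid: Zephyr €136, Alder €129, Pike €127, Orion €125, Arden €124.

Zephyr €136, Alder €129, Pike €127, Orion €125, Arden €124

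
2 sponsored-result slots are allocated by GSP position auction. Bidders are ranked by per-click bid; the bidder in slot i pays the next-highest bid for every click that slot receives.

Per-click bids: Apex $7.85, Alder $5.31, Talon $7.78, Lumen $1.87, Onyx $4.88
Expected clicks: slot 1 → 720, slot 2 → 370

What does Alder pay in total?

Alder pays $0.00

Sorting advertisers: $7.85 (Apex) > $7.78 (Talon) > $5.31 (Alder) > …
Alder ranks below slot 2 → no slot, pays nothing.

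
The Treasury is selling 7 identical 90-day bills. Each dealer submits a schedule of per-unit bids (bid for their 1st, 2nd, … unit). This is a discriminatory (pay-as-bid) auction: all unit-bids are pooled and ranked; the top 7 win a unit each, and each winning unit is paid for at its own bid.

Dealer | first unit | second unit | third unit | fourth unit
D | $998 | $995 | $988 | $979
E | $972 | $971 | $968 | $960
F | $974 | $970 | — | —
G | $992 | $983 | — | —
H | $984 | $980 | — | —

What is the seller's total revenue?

All unit-bids, highest first — top 7: 998 (D-1), 995 (D-2), 992 (G-1), 988 (D-3), 984 (H-1), 983 (G-2), 980 (H-2)
Next rejected bid: $979 (not a price — pay-as-bid).
Each winning unit pays its own bid.
Revenue = 998 + 995 + 992 + 988 + 984 + 983 + 980 = $6,920.

Total revenue: $6,920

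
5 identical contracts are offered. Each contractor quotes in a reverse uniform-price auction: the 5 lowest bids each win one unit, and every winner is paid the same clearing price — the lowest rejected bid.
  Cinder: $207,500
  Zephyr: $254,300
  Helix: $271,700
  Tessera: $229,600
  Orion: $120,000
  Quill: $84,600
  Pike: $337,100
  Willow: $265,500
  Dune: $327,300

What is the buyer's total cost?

Total cost: $1,327,500

Ordering the bids: 84,600 (Quill), 120,000 (Orion), 207,500 (Cinder), 229,600 (Tessera), 254,300 (Zephyr), 265,500 (Willow), 271,700 (Helix), …
Winners (5 units): Quill, Orion, Cinder, Tessera, Zephyr.
Lowest unsuccessful bid: $265,500 → clearing price.
Total cost = 5 × $265,500 = $1,327,500.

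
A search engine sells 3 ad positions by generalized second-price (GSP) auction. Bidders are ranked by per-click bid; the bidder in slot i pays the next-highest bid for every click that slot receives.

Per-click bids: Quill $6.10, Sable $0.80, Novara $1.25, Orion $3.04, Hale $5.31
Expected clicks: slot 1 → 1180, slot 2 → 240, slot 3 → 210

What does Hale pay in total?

Hale pays $729.60

Per-click bids in order: $6.10 (Quill) > $5.31 (Hale) > $3.04 (Orion) > $1.25 (Novara) > …
Hale holds slot 2 → pays next bid $3.04 × 240 clicks = $729.60.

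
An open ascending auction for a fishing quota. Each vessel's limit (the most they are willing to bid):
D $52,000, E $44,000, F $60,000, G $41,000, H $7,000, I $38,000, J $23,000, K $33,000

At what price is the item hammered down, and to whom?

Ascending (English) auction: the price rises until one bidder remains; the winner pays the price at which the last rival dropped out.
Limits in order: 60,000 (F) > 52,000 (D) > 44,000 (E) > 41,000 (G) > 38,000 (I) > 33,000 (K) > …
D is the last rival to drop out, at $52,000; F remains and wins at that price.

F wins at $52,000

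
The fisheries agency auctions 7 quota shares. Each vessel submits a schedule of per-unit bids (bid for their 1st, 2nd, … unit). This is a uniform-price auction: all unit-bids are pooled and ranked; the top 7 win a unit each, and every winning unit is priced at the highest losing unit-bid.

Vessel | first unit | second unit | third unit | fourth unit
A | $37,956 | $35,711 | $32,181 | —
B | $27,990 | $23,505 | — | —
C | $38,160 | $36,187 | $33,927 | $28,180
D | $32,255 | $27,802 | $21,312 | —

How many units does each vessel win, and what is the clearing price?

A 3, C 3, D 1; clearing price $28,180

Merging the schedules and taking the best 7: 38,160 (C-1), 37,956 (A-1), 36,187 (C-2), 35,711 (A-2), 33,927 (C-3), 32,255 (D-1), 32,181 (A-3)
First bid not allocated: $28,180.
Allocation: A 3, C 3, D 1.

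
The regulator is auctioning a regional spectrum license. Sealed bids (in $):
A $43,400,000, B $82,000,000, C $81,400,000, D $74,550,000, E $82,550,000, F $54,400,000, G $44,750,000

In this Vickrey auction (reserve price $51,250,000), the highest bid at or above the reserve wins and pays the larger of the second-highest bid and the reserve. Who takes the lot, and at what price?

E pays $82,000,000

Bids in order: 82,550,000 (E) > 82,000,000 (B) > 81,400,000 (C) > 74,550,000 (D) > 54,400,000 (F) > 44,750,000 (G) > …
E has the top bid at or above the reserve ($82,550,000).
Second-highest bid $82,000,000 exceeds the reserve $51,250,000 → payment $82,000,000.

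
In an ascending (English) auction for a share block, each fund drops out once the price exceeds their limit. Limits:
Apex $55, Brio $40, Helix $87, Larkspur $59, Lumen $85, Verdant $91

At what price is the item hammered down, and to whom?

Verdant wins at $87

Open ascending-bid auction: the price rises until one bidder remains; the winner pays the price at which the last rival dropped out.
Limits in order: 91 (Verdant) > 87 (Helix) > 85 (Lumen) > 59 (Larkspur) > 55 (Apex) > 40 (Brio)
Bidding ends when Helix exits at $87; Verdant takes it.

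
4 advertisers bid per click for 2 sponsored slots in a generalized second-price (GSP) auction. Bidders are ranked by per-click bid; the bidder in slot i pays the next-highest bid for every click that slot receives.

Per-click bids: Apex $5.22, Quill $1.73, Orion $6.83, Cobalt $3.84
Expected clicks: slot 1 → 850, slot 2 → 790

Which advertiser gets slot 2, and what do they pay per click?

Apex; $3.84 per click

Sorting advertisers: $6.83 (Orion) > $5.22 (Apex) > $3.84 (Cobalt) > …
Slot 2 goes to the second-ranked bidder, Apex, who pays the next bid down: $3.84/click.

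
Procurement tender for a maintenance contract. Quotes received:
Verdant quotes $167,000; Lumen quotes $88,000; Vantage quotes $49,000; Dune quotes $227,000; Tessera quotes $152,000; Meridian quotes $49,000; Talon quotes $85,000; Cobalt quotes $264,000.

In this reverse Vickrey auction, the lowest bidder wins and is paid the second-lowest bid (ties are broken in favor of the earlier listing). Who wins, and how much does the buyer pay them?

Vantage is paid $49,000

Sorting bids: 49,000 (Vantage) < 49,000 (Meridian) < 85,000 (Talon) < 88,000 (Lumen) < 152,000 (Tessera) < 167,000 (Verdant) < …
Tie at $49,000 → Vantage wins by tie-break.
Second-price: Vantage is paid Meridian's bid of $49,000.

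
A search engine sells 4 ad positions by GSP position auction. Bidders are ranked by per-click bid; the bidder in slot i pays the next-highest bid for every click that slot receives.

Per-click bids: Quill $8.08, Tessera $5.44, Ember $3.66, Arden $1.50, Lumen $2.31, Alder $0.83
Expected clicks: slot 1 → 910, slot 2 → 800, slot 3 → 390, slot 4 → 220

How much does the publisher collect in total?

Sorting advertisers: $8.08 (Quill) > $5.44 (Tessera) > $3.66 (Ember) > $2.31 (Lumen) > $1.50 (Arden) > …
Slot 1: Quill pays $5.44 × 910 = $4950.40
Slot 2: Tessera pays $3.66 × 800 = $2928.00
Slot 3: Ember pays $2.31 × 390 = $900.90
Slot 4: Lumen pays $1.50 × 220 = $330.00
Total = $9109.30

Total revenue: $9109.30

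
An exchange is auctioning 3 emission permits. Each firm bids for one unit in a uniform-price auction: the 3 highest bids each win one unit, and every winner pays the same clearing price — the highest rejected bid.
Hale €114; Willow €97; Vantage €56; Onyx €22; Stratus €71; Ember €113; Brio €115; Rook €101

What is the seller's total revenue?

Ordering the bids: 115 (Brio), 114 (Hale), 113 (Ember), 101 (Rook), 97 (Willow), …
The 3 highest are Brio, Hale, Ember.
Highest unsuccessful bid: €101 → clearing price.
Total revenue = 3 × €101 = €303.

Total revenue: €303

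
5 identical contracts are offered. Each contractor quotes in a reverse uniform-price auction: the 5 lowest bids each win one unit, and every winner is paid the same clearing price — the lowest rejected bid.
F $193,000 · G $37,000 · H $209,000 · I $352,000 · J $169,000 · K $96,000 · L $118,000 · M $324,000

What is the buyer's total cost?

Sorting: 37,000 (G), 96,000 (K), 118,000 (L), 169,000 (J), 193,000 (F), 209,000 (H), 324,000 (M), …
Winners (5 units): G, K, L, J, F.
First losing bid is H's $209,000, which sets the uniform price.
Total cost = 5 × $209,000 = $1,045,000.

Total cost: $1,045,000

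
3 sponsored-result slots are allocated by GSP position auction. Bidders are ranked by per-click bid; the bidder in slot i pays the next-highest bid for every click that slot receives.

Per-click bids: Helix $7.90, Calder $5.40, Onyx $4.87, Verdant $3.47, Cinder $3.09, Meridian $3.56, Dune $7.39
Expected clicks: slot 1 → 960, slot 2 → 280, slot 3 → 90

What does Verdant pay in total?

Verdant pays $0.00

Per-click bids in order: $7.90 (Helix) > $7.39 (Dune) > $5.40 (Calder) > $4.87 (Onyx) > …
Verdant ranks below slot 3 → no slot, pays nothing.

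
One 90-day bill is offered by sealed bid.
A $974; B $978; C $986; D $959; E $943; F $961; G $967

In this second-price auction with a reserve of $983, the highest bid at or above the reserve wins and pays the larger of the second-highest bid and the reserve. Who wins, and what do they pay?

Sorting bids: 986 (C) > 978 (B) > 974 (A) > 967 (G) > 961 (F) > 959 (D) > …
C has the top bid at or above the reserve ($986).
max(second-highest $978, reserve $983) = $983.

C pays $983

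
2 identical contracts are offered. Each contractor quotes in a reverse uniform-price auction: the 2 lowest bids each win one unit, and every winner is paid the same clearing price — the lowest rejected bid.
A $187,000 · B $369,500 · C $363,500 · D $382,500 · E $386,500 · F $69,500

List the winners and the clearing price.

Ordering the bids: 69,500 (F), 187,000 (A), 363,500 (C), 369,500 (B), …
The 2 lowest are F, A.
Clearing price = lowest rejected bid = $363,500.

F, A; each is paid $363,500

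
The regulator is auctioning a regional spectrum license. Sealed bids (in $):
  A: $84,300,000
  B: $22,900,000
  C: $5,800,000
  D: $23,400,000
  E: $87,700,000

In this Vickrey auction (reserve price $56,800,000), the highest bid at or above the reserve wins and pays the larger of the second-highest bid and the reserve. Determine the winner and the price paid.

E pays $84,300,000

Vickrey auction (reserve price $56,800,000): the highest bid at or above the reserve wins and pays the larger of the second-highest bid and the reserve.
Bids in order: 87,700,000 (E) > 84,300,000 (A) > 23,400,000 (D) > 22,900,000 (B) > 5,800,000 (C)
E has the top bid at or above the reserve ($87,700,000).
Second-highest bid $84,300,000 exceeds the reserve $56,800,000 → payment $84,300,000.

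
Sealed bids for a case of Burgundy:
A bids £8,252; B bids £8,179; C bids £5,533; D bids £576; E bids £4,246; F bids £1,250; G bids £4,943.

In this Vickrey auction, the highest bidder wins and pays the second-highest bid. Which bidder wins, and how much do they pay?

Sorting bids: 8,252 (A) > 8,179 (B) > 5,533 (C) > 4,943 (G) > 4,246 (E) > 1,250 (F) > …
A wins with the highest bid; price is set by the runner-up at £8,179.

A pays £8,179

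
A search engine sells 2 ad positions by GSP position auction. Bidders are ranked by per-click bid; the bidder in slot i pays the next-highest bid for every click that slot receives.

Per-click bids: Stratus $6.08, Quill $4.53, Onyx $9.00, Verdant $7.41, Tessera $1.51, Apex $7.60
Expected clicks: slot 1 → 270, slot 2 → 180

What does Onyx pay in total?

Sorting advertisers: $9.00 (Onyx) > $7.60 (Apex) > $7.41 (Verdant) > …
Onyx holds slot 1 → pays next bid $7.60 × 270 clicks = $2052.00.

Onyx pays $2052.00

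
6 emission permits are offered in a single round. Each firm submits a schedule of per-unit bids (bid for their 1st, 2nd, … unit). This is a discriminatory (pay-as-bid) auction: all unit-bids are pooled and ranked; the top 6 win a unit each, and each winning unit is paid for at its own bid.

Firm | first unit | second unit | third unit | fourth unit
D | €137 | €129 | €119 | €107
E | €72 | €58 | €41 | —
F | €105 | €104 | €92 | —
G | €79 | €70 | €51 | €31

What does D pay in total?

Pooled unit-bids ranked (top 6): 137 (D-1), 129 (D-2), 119 (D-3), 107 (D-4), 105 (F-1), 104 (F-2)
Next rejected bid: €92 (not a price — pay-as-bid).
D's winning unit-bids: 137 + 129 + 119 + 107 = €492.

D pays €492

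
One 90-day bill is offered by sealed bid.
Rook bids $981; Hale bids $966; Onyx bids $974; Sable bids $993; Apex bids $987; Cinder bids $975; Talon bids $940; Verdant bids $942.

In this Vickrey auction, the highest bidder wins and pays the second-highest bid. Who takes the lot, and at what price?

Sable pays $987

Sorting bids: 993 (Sable) > 987 (Apex) > 981 (Rook) > 975 (Cinder) > 974 (Onyx) > 966 (Hale) > …
Sable is highest; pays the second-highest bid, $987.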